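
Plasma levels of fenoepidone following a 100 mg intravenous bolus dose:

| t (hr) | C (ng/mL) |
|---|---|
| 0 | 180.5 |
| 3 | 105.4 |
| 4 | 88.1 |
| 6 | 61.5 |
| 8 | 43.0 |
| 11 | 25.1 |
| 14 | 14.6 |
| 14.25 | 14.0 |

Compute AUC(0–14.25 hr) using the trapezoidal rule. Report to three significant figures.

Trapezoidal AUC_0→14.25:
  [0→3]: (180.5+105.4)/2 × 3 = 428.85
  [3→4]: (105.4+88.1)/2 × 1 = 96.75
  [4→6]: (88.1+61.5)/2 × 2 = 149.6
  [6→8]: (61.5+43.0)/2 × 2 = 104.5
  [8→11]: (43.0+25.1)/2 × 3 = 102.15
  [11→14]: (25.1+14.6)/2 × 3 = 59.55
  [14→14.25]: (14.6+14.0)/2 × 0.25 = 3.575
  Sum = 944.975 ng/mL·hr

AUC = 945 ng/mL·hr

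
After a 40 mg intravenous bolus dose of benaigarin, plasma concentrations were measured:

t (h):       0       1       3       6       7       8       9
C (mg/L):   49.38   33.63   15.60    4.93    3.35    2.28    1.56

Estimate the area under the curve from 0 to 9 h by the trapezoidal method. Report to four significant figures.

Trapezoidal AUC_0→9:
  [0→1]: (49.38+33.63)/2 × 1 = 41.505
  [1→3]: (33.63+15.60)/2 × 2 = 49.23
  [3→6]: (15.60+4.93)/2 × 3 = 30.795
  [6→7]: (4.93+3.35)/2 × 1 = 4.14
  [7→8]: (3.35+2.28)/2 × 1 = 2.815
  [8→9]: (2.28+1.56)/2 × 1 = 1.92
  Sum = 130.405 mg/L·h

AUC = 130.4 mg/L·h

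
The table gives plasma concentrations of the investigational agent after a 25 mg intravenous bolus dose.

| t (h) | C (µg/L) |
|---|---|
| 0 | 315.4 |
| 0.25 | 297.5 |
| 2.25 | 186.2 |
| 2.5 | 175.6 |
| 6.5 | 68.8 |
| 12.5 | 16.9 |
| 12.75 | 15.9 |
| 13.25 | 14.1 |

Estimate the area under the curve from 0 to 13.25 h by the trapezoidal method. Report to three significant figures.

AUC = 1360 µg/L·h

Trapezoidal AUC_0→13.25:
  [0→0.25]: (315.4+297.5)/2 × 0.25 = 76.6125
  [0.25→2.25]: (297.5+186.2)/2 × 2 = 483.7
  [2.25→2.5]: (186.2+175.6)/2 × 0.25 = 45.225
  [2.5→6.5]: (175.6+68.8)/2 × 4 = 488.8
  [6.5→12.5]: (68.8+16.9)/2 × 6 = 257.1
  [12.5→12.75]: (16.9+15.9)/2 × 0.25 = 4.1
  [12.75→13.25]: (15.9+14.1)/2 × 0.5 = 7.5
  Sum = 1363.0375 µg/L·h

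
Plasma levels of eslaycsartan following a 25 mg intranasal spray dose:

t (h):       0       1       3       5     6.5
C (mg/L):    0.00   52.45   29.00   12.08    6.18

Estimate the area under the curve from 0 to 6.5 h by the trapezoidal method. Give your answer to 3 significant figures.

Trapezoidal AUC_0→6.5:
  [0→1]: (0.00+52.45)/2 × 1 = 26.225
  [1→3]: (52.45+29.00)/2 × 2 = 81.45
  [3→5]: (29.00+12.08)/2 × 2 = 41.08
  [5→6.5]: (12.08+6.18)/2 × 1.5 = 13.695
  Sum = 162.45 mg/L·h

AUC = 162 mg/L·h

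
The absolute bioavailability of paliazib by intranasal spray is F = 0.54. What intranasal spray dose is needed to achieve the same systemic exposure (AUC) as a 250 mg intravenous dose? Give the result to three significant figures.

For equal systemic exposure: F × D_ev = D_iv
D_ev = D_iv / F = 250 / 0.54 = 462.963 mg

D_intranasal = 463 mg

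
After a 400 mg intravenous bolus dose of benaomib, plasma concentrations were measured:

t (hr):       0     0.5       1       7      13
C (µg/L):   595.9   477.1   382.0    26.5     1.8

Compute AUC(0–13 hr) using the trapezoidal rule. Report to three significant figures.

Trapezoidal AUC_0→13:
  [0→0.5]: (595.9+477.1)/2 × 0.5 = 268.25
  [0.5→1]: (477.1+382.0)/2 × 0.5 = 214.775
  [1→7]: (382.0+26.5)/2 × 6 = 1225.5
  [7→13]: (26.5+1.8)/2 × 6 = 84.9
  Sum = 1793.425 µg/L·hr

AUC = 1790 µg/L·hr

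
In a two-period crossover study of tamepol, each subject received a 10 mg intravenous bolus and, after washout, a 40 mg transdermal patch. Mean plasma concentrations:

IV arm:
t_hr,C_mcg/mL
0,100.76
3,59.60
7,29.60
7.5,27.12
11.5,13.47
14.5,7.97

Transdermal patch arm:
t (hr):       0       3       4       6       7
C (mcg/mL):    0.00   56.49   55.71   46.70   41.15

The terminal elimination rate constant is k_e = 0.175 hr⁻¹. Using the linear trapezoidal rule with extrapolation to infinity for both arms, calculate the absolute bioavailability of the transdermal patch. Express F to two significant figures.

F = 0.22

Trapezoidal AUC_0→14.5 (IV):
  [0→3]: (100.76+59.60)/2 × 3 = 240.54
  [3→7]: (59.60+29.60)/2 × 4 = 178.4
  [7→7.5]: (29.60+27.12)/2 × 0.5 = 14.18
  [7.5→11.5]: (27.12+13.47)/2 × 4 = 81.18
  [11.5→14.5]: (13.47+7.97)/2 × 3 = 32.16
  Sum = 546.46 mcg/mL·hr
IV tail: 7.97/0.175 = 45.543; AUC_iv,0→∞ = 546.46 + 45.543 = 592.003 mcg/mL·hr
Trapezoidal AUC_0→7 (transdermal patch):
  [0→3]: (0.00+56.49)/2 × 3 = 84.735
  [3→4]: (56.49+55.71)/2 × 1 = 56.1
  [4→6]: (55.71+46.70)/2 × 2 = 102.41
  [6→7]: (46.70+41.15)/2 × 1 = 43.925
  Sum = 287.17 mcg/mL·hr
transdermal patch tail: 41.15/0.175 = 235.143; AUC_ev,0→∞ = 287.17 + 235.143 = 522.313 mcg/mL·hr
F = (AUC_ev/D_ev)/(AUC_iv/D_iv) = (522.313/40)/(592.003/10) = 13.057825/59.2003 = 0.2206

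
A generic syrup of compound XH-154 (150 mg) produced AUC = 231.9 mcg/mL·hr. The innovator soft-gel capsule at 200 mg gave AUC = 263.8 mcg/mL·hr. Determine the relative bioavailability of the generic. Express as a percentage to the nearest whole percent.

F_rel = 117%

F_rel = (AUC_test/D_test) / (AUC_ref/D_ref)
      = (231.9/150) / (263.8/200)
      = 1.546 / 1.319 = 1.1721 = 117.21%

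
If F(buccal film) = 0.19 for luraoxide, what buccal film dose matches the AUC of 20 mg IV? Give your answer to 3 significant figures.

D_buccal = 105 mg

For equal systemic exposure: F × D_ev = D_iv
D_ev = D_iv / F = 20 / 0.19 = 105.263 mg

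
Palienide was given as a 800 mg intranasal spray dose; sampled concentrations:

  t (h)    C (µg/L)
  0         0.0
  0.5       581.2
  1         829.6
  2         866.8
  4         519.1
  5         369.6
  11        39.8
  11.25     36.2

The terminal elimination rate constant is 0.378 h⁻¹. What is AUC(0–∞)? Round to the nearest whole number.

Trapezoidal AUC_0→11.25:
  [0→0.5]: (0.0+581.2)/2 × 0.5 = 145.3
  [0.5→1]: (581.2+829.6)/2 × 0.5 = 352.7
  [1→2]: (829.6+866.8)/2 × 1 = 848.2
  [2→4]: (866.8+519.1)/2 × 2 = 1385.9
  [4→5]: (519.1+369.6)/2 × 1 = 444.35
  [5→11]: (369.6+39.8)/2 × 6 = 1228.2
  [11→11.25]: (39.8+36.2)/2 × 0.25 = 9.5
  Sum = 4414.15 µg/L·h
Extrapolated tail: C_last / k_e = 36.2 / 0.378 = 95.767
AUC_0→∞ = 4414.15 + 95.767 = 4509.917 µg/L·h

AUC = 4510 µg/L·h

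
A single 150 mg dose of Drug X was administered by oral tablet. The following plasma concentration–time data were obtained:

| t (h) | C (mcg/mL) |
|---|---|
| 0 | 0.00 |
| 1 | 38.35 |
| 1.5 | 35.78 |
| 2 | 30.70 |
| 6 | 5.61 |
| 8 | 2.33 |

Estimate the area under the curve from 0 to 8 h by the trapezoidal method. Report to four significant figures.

AUC = 134.9 mcg/mL·h

Trapezoidal AUC_0→8:
  [0→1]: (0.00+38.35)/2 × 1 = 19.175
  [1→1.5]: (38.35+35.78)/2 × 0.5 = 18.5325
  [1.5→2]: (35.78+30.70)/2 × 0.5 = 16.62
  [2→6]: (30.70+5.61)/2 × 4 = 72.62
  [6→8]: (5.61+2.33)/2 × 2 = 7.94
  Sum = 134.8875 mcg/mL·h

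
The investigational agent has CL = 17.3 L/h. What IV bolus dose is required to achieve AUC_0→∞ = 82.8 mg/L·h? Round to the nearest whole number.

Dose_iv = CL × AUC_0→∞
     = 17.3 × 82.8 = 1432.44 mg

Dose = 1432 mg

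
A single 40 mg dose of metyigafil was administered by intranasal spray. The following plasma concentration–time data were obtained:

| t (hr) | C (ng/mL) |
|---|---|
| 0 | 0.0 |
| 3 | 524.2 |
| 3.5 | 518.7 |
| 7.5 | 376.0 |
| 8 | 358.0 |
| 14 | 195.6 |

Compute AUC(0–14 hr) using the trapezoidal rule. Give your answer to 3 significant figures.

AUC = 4680 ng/mL·hr

Trapezoidal AUC_0→14:
  [0→3]: (0.0+524.2)/2 × 3 = 786.3
  [3→3.5]: (524.2+518.7)/2 × 0.5 = 260.725
  [3.5→7.5]: (518.7+376.0)/2 × 4 = 1789.4
  [7.5→8]: (376.0+358.0)/2 × 0.5 = 183.5
  [8→14]: (358.0+195.6)/2 × 6 = 1660.8
  Sum = 4680.725 ng/mL·hr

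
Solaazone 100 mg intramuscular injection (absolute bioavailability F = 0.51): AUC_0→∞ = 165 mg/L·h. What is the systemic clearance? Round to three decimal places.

CL = 0.309 L/h

CL = F × Dose / AUC_0→∞
   = 0.51 × 100 / 165 = 0.309091 L/h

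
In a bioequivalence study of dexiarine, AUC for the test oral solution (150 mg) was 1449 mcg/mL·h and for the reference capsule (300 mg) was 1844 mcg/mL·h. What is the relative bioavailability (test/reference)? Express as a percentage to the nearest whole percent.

F_rel = (AUC_test/D_test) / (AUC_ref/D_ref)
      = (1449/150) / (1844/300)
      = 9.66 / 6.14667 = 1.5716 = 157.16%

F_rel = 157%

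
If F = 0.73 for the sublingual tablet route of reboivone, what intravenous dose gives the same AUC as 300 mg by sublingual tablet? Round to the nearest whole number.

D_iv = 219 mg

Systemic exposure from an extravascular dose = F × D_ev, so the equivalent IV dose is F × D_ev.
D_iv = F × D_ev = 0.73 × 300 = 219 mg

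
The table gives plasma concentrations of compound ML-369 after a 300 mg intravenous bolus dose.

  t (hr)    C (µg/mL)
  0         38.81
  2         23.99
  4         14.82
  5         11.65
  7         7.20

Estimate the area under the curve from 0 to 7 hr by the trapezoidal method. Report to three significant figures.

Trapezoidal AUC_0→7:
  [0→2]: (38.81+23.99)/2 × 2 = 62.8
  [2→4]: (23.99+14.82)/2 × 2 = 38.81
  [4→5]: (14.82+11.65)/2 × 1 = 13.235
  [5→7]: (11.65+7.20)/2 × 2 = 18.85
  Sum = 133.695 µg/mL·hr

AUC = 134 µg/mL·hr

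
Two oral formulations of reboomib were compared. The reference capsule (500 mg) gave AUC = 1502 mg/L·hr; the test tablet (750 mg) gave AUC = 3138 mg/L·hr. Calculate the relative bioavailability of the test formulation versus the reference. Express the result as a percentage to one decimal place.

F_rel = (AUC_test/D_test) / (AUC_ref/D_ref)
      = (3138/750) / (1502/500)
      = 4.184 / 3.004 = 1.3928 = 139.28%

F_rel = 139.3%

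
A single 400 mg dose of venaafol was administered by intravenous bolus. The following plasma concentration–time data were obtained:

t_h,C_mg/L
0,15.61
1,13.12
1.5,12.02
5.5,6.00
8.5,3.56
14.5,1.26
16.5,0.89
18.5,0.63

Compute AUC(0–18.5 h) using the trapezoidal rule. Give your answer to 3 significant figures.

Trapezoidal AUC_0→18.5:
  [0→1]: (15.61+13.12)/2 × 1 = 14.365
  [1→1.5]: (13.12+12.02)/2 × 0.5 = 6.285
  [1.5→5.5]: (12.02+6.00)/2 × 4 = 36.04
  [5.5→8.5]: (6.00+3.56)/2 × 3 = 14.34
  [8.5→14.5]: (3.56+1.26)/2 × 6 = 14.46
  [14.5→16.5]: (1.26+0.89)/2 × 2 = 2.15
  [16.5→18.5]: (0.89+0.63)/2 × 2 = 1.52
  Sum = 89.16 mg/L·h

AUC = 89.2 mg/L·h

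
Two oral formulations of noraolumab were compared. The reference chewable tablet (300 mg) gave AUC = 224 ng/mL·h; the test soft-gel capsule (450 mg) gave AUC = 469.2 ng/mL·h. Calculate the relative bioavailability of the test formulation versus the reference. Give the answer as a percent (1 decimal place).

F_rel = 139.6%

F_rel = (AUC_test/D_test) / (AUC_ref/D_ref)
      = (469.2/450) / (224/300)
      = 1.04267 / 0.746667 = 1.3964 = 139.64%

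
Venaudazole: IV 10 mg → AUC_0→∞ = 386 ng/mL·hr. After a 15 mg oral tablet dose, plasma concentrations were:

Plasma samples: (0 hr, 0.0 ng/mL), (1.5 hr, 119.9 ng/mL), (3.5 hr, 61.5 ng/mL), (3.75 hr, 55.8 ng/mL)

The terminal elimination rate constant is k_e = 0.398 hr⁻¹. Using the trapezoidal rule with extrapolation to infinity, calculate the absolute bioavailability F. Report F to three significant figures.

F = 0.736

Trapezoidal AUC_0→3.75 (oral tablet):
  [0→1.5]: (0.0+119.9)/2 × 1.5 = 89.925
  [1.5→3.5]: (119.9+61.5)/2 × 2 = 181.4
  [3.5→3.75]: (61.5+55.8)/2 × 0.25 = 14.6625
  Sum = 285.9875 ng/mL·hr
Tail: C_last/k_e = 55.8/0.398 = 140.201
AUC_0→∞ (oral tablet) = 285.9875 + 140.201 = 426.1885 ng/mL·hr
F = (AUC_ev/D_ev)/(AUC_iv/D_iv) = (426.1885/15)/(386/10) = 28.4126/38.6 = 0.7361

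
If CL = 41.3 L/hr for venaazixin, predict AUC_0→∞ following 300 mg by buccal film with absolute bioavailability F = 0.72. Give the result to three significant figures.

AUC = 5.23 mg/L·hr

AUC_0→∞ = F × Dose / CL
        = 0.72 × 300 / 41.3 = 5.23002 mg/L·hr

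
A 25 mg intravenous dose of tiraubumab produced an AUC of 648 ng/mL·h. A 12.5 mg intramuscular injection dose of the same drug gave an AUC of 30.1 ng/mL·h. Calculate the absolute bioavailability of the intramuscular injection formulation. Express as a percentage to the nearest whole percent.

F = (AUC_ev / D_ev) / (AUC_iv / D_iv)
  = (30.1/12.5) / (648/25)
  = 2.408 / 25.92 = 0.0929
  = 9.29%

F = 9%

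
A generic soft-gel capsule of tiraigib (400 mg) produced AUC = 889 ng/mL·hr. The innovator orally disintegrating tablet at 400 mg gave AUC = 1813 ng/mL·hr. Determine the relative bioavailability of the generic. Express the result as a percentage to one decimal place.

F_rel = (AUC_test/D_test) / (AUC_ref/D_ref)
      = (889/400) / (1813/400)
      = 2.2225 / 4.5325 = 0.4903 = 49.03%

F_rel = 49.0%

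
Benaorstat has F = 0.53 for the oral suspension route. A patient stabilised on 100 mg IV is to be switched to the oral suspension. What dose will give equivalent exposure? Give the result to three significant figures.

D_oral = 189 mg

For equal systemic exposure: F × D_ev = D_iv
D_ev = D_iv / F = 100 / 0.53 = 188.679 mg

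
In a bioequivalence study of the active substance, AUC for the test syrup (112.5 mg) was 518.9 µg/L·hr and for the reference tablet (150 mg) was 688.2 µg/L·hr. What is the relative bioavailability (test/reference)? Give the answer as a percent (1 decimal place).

F_rel = 100.5%

F_rel = (AUC_test/D_test) / (AUC_ref/D_ref)
      = (518.9/112.5) / (688.2/150)
      = 4.61244 / 4.588 = 1.0053 = 100.53%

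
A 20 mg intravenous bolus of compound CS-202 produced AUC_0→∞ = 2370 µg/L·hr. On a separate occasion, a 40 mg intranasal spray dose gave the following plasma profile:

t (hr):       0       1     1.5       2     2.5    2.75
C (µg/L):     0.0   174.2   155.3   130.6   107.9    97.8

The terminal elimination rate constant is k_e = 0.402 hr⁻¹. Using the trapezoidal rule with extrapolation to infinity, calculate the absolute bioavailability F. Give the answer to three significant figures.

Trapezoidal AUC_0→2.75 (intranasal spray):
  [0→1]: (0.0+174.2)/2 × 1 = 87.1
  [1→1.5]: (174.2+155.3)/2 × 0.5 = 82.375
  [1.5→2]: (155.3+130.6)/2 × 0.5 = 71.475
  [2→2.5]: (130.6+107.9)/2 × 0.5 = 59.625
  [2.5→2.75]: (107.9+97.8)/2 × 0.25 = 25.7125
  Sum = 326.2875 µg/L·hr
Tail: C_last/k_e = 97.8/0.402 = 243.284
AUC_0→∞ (intranasal spray) = 326.2875 + 243.284 = 569.5715 µg/L·hr
F = (AUC_ev/D_ev)/(AUC_iv/D_iv) = (569.5715/40)/(2370/20) = 14.2393/118.5 = 0.1202

F = 0.120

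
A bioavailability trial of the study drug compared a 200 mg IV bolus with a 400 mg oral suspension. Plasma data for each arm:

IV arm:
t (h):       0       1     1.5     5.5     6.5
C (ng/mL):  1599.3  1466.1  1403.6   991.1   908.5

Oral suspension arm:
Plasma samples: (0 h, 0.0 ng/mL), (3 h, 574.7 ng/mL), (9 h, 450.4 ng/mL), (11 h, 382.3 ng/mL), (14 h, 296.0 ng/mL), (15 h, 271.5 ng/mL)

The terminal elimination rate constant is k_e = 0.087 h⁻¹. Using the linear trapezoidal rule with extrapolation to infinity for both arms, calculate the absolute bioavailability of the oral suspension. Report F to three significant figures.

F = 0.249

Trapezoidal AUC_0→6.5 (IV):
  [0→1]: (1599.3+1466.1)/2 × 1 = 1532.7
  [1→1.5]: (1466.1+1403.6)/2 × 0.5 = 717.425
  [1.5→5.5]: (1403.6+991.1)/2 × 4 = 4789.4
  [5.5→6.5]: (991.1+908.5)/2 × 1 = 949.8
  Sum = 7989.325 ng/mL·h
IV tail: 908.5/0.087 = 10442.529; AUC_iv,0→∞ = 7989.325 + 10442.529 = 18431.854 ng/mL·h
Trapezoidal AUC_0→15 (oral suspension):
  [0→3]: (0.0+574.7)/2 × 3 = 862.05
  [3→9]: (574.7+450.4)/2 × 6 = 3075.3
  [9→11]: (450.4+382.3)/2 × 2 = 832.7
  [11→14]: (382.3+296.0)/2 × 3 = 1017.45
  [14→15]: (296.0+271.5)/2 × 1 = 283.75
  Sum = 6071.25 ng/mL·h
oral suspension tail: 271.5/0.087 = 3120.690; AUC_ev,0→∞ = 6071.25 + 3120.690 = 9191.94 ng/mL·h
F = (AUC_ev/D_ev)/(AUC_iv/D_iv) = (9191.94/400)/(18431.854/200) = 22.97985/92.15927 = 0.2493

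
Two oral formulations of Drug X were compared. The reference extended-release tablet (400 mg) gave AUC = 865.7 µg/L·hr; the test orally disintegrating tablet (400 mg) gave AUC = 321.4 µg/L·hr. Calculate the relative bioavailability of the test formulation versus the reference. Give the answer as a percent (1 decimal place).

F_rel = (AUC_test/D_test) / (AUC_ref/D_ref)
      = (321.4/400) / (865.7/400)
      = 0.8035 / 2.16425 = 0.3713 = 37.13%

F_rel = 37.1%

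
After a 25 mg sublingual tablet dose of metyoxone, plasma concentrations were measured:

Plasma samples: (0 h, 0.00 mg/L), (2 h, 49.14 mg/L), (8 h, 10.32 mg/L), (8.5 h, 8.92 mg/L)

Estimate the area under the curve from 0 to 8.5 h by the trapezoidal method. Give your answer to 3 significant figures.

Trapezoidal AUC_0→8.5:
  [0→2]: (0.00+49.14)/2 × 2 = 49.14
  [2→8]: (49.14+10.32)/2 × 6 = 178.38
  [8→8.5]: (10.32+8.92)/2 × 0.5 = 4.81
  Sum = 232.33 mg/L·h

AUC = 232 mg/L·h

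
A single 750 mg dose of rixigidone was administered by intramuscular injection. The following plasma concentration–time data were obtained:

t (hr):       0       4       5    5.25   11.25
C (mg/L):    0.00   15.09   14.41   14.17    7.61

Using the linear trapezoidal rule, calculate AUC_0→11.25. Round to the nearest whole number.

Trapezoidal AUC_0→11.25:
  [0→4]: (0.00+15.09)/2 × 4 = 30.18
  [4→5]: (15.09+14.41)/2 × 1 = 14.75
  [5→5.25]: (14.41+14.17)/2 × 0.25 = 3.5725
  [5.25→11.25]: (14.17+7.61)/2 × 6 = 65.34
  Sum = 113.8425 mg/L·hr

AUC = 114 mg/L·hr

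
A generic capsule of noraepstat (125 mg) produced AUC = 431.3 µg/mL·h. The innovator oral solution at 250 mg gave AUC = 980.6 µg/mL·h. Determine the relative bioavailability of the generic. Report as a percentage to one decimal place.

F_rel = (AUC_test/D_test) / (AUC_ref/D_ref)
      = (431.3/125) / (980.6/250)
      = 3.4504 / 3.9224 = 0.8797 = 87.97%

F_rel = 88.0%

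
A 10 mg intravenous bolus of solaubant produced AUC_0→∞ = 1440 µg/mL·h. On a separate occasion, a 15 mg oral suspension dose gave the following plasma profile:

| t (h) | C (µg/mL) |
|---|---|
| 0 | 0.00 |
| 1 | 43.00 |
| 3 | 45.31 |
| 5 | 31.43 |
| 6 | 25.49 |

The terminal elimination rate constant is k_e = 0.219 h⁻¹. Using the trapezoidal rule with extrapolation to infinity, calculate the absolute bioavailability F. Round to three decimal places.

Trapezoidal AUC_0→6 (oral suspension):
  [0→1]: (0.00+43.00)/2 × 1 = 21.5
  [1→3]: (43.00+45.31)/2 × 2 = 88.31
  [3→5]: (45.31+31.43)/2 × 2 = 76.74
  [5→6]: (31.43+25.49)/2 × 1 = 28.46
  Sum = 215.01 µg/mL·h
Tail: C_last/k_e = 25.49/0.219 = 116.393
AUC_0→∞ (oral suspension) = 215.01 + 116.393 = 331.403 µg/mL·h
F = (AUC_ev/D_ev)/(AUC_iv/D_iv) = (331.403/15)/(1440/10) = 22.0935/144 = 0.1534

F = 0.153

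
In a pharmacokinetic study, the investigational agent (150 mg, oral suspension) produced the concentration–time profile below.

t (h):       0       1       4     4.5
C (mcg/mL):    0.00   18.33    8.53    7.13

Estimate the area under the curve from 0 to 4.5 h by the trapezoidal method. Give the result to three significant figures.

Trapezoidal AUC_0→4.5:
  [0→1]: (0.00+18.33)/2 × 1 = 9.165
  [1→4]: (18.33+8.53)/2 × 3 = 40.29
  [4→4.5]: (8.53+7.13)/2 × 0.5 = 3.915
  Sum = 53.37 mcg/mL·h

AUC = 53.4 mcg/mL·h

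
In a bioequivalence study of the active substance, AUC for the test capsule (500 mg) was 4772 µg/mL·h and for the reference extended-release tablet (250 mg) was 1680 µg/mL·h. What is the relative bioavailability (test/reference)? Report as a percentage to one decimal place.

F_rel = 142.0%

F_rel = (AUC_test/D_test) / (AUC_ref/D_ref)
      = (4772/500) / (1680/250)
      = 9.544 / 6.72 = 1.4202 = 142.02%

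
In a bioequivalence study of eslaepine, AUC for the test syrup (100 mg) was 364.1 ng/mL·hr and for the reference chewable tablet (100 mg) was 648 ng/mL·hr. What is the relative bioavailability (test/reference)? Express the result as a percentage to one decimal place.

F_rel = (AUC_test/D_test) / (AUC_ref/D_ref)
      = (364.1/100) / (648/100)
      = 3.641 / 6.48 = 0.5619 = 56.19%

F_rel = 56.2%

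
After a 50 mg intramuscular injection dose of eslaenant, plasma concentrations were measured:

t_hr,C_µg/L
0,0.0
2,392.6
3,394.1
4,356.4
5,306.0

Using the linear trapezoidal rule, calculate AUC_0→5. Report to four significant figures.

AUC = 1492 µg/L·hr

Trapezoidal AUC_0→5:
  [0→2]: (0.0+392.6)/2 × 2 = 392.6
  [2→3]: (392.6+394.1)/2 × 1 = 393.35
  [3→4]: (394.1+356.4)/2 × 1 = 375.25
  [4→5]: (356.4+306.0)/2 × 1 = 331.2
  Sum = 1492.4 µg/L·hr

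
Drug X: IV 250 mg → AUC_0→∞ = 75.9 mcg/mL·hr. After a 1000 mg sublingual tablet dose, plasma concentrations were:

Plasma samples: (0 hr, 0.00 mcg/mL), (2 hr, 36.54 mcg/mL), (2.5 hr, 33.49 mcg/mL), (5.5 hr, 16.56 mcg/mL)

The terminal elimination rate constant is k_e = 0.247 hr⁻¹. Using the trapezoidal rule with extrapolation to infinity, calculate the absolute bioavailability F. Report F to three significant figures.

Trapezoidal AUC_0→5.5 (sublingual tablet):
  [0→2]: (0.00+36.54)/2 × 2 = 36.54
  [2→2.5]: (36.54+33.49)/2 × 0.5 = 17.5075
  [2.5→5.5]: (33.49+16.56)/2 × 3 = 75.075
  Sum = 129.1225 mcg/mL·hr
Tail: C_last/k_e = 16.56/0.247 = 67.045
AUC_0→∞ (sublingual tablet) = 129.1225 + 67.045 = 196.1675 mcg/mL·hr
F = (AUC_ev/D_ev)/(AUC_iv/D_iv) = (196.1675/1000)/(75.9/250) = 0.1961675/0.3036 = 0.6461

F = 0.646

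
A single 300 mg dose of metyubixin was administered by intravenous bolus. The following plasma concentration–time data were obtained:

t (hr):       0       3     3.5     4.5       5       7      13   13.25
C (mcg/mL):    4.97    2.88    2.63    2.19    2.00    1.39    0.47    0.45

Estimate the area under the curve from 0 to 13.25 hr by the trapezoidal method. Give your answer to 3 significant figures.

AUC = 25.7 mcg/mL·hr

Trapezoidal AUC_0→13.25:
  [0→3]: (4.97+2.88)/2 × 3 = 11.775
  [3→3.5]: (2.88+2.63)/2 × 0.5 = 1.3775
  [3.5→4.5]: (2.63+2.19)/2 × 1 = 2.41
  [4.5→5]: (2.19+2.00)/2 × 0.5 = 1.0475
  [5→7]: (2.00+1.39)/2 × 2 = 3.39
  [7→13]: (1.39+0.47)/2 × 6 = 5.58
  [13→13.25]: (0.47+0.45)/2 × 0.25 = 0.115
  Sum = 25.695 mcg/mL·hr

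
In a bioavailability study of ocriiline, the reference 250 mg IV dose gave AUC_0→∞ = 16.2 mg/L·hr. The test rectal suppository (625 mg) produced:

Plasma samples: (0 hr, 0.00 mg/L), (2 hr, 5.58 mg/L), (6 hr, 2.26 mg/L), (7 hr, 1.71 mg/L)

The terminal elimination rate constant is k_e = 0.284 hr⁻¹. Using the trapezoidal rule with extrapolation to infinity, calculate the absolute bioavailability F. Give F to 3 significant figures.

F = 0.723

Trapezoidal AUC_0→7 (rectal suppository):
  [0→2]: (0.00+5.58)/2 × 2 = 5.58
  [2→6]: (5.58+2.26)/2 × 4 = 15.68
  [6→7]: (2.26+1.71)/2 × 1 = 1.985
  Sum = 23.245 mg/L·hr
Tail: C_last/k_e = 1.71/0.284 = 6.021
AUC_0→∞ (rectal suppository) = 23.245 + 6.021 = 29.266 mg/L·hr
F = (AUC_ev/D_ev)/(AUC_iv/D_iv) = (29.266/625)/(16.2/250) = 0.0468256/0.0648 = 0.7226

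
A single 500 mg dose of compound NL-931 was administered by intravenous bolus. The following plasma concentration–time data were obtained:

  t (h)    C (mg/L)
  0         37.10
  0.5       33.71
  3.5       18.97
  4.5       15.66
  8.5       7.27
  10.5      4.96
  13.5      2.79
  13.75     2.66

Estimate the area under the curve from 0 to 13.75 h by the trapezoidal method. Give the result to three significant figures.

AUC = 184 mg/L·h

Trapezoidal AUC_0→13.75:
  [0→0.5]: (37.10+33.71)/2 × 0.5 = 17.7025
  [0.5→3.5]: (33.71+18.97)/2 × 3 = 79.02
  [3.5→4.5]: (18.97+15.66)/2 × 1 = 17.315
  [4.5→8.5]: (15.66+7.27)/2 × 4 = 45.86
  [8.5→10.5]: (7.27+4.96)/2 × 2 = 12.23
  [10.5→13.5]: (4.96+2.79)/2 × 3 = 11.625
  [13.5→13.75]: (2.79+2.66)/2 × 0.25 = 0.68125
  Sum = 184.43375 mg/L·h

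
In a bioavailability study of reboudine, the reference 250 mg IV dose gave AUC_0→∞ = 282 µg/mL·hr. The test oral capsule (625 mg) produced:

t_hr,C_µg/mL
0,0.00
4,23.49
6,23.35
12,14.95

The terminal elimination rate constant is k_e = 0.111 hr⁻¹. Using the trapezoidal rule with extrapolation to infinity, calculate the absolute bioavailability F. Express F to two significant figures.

F = 0.49

Trapezoidal AUC_0→12 (oral capsule):
  [0→4]: (0.00+23.49)/2 × 4 = 46.98
  [4→6]: (23.49+23.35)/2 × 2 = 46.84
  [6→12]: (23.35+14.95)/2 × 6 = 114.9
  Sum = 208.72 µg/mL·hr
Tail: C_last/k_e = 14.95/0.111 = 134.685
AUC_0→∞ (oral capsule) = 208.72 + 134.685 = 343.405 µg/mL·hr
F = (AUC_ev/D_ev)/(AUC_iv/D_iv) = (343.405/625)/(282/250) = 0.549448/1.128 = 0.4871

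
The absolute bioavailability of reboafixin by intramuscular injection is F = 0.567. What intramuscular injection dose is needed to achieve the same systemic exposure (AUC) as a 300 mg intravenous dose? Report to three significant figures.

For equal systemic exposure: F × D_ev = D_iv
D_ev = D_iv / F = 300 / 0.567 = 529.101 mg

D_intramuscular = 529 mg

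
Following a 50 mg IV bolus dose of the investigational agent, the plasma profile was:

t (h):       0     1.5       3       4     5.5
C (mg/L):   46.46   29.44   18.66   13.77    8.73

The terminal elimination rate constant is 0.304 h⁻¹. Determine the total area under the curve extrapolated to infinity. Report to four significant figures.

AUC = 154.8 mg/L·h

Trapezoidal AUC_0→5.5:
  [0→1.5]: (46.46+29.44)/2 × 1.5 = 56.925
  [1.5→3]: (29.44+18.66)/2 × 1.5 = 36.075
  [3→4]: (18.66+13.77)/2 × 1 = 16.215
  [4→5.5]: (13.77+8.73)/2 × 1.5 = 16.875
  Sum = 126.09 mg/L·h
Extrapolated tail: C_last / k_e = 8.73 / 0.304 = 28.717
AUC_0→∞ = 126.09 + 28.717 = 154.807 mg/L·h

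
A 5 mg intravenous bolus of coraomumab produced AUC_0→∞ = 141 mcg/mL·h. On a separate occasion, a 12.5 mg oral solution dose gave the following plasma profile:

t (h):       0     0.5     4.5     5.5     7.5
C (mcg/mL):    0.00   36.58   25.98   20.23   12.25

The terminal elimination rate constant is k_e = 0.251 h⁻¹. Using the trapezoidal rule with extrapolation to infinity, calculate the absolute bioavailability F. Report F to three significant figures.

F = 0.677

Trapezoidal AUC_0→7.5 (oral solution):
  [0→0.5]: (0.00+36.58)/2 × 0.5 = 9.145
  [0.5→4.5]: (36.58+25.98)/2 × 4 = 125.12
  [4.5→5.5]: (25.98+20.23)/2 × 1 = 23.105
  [5.5→7.5]: (20.23+12.25)/2 × 2 = 32.48
  Sum = 189.85 mcg/mL·h
Tail: C_last/k_e = 12.25/0.251 = 48.805
AUC_0→∞ (oral solution) = 189.85 + 48.805 = 238.655 mcg/mL·h
F = (AUC_ev/D_ev)/(AUC_iv/D_iv) = (238.655/12.5)/(141/5) = 19.0924/28.2 = 0.6770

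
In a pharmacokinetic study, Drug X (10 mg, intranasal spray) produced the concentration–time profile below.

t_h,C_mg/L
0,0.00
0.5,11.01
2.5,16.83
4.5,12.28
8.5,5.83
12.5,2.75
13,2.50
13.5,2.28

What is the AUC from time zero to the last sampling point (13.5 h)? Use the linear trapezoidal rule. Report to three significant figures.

Trapezoidal AUC_0→13.5:
  [0→0.5]: (0.00+11.01)/2 × 0.5 = 2.7525
  [0.5→2.5]: (11.01+16.83)/2 × 2 = 27.84
  [2.5→4.5]: (16.83+12.28)/2 × 2 = 29.11
  [4.5→8.5]: (12.28+5.83)/2 × 4 = 36.22
  [8.5→12.5]: (5.83+2.75)/2 × 4 = 17.16
  [12.5→13]: (2.75+2.50)/2 × 0.5 = 1.3125
  [13→13.5]: (2.50+2.28)/2 × 0.5 = 1.195
  Sum = 115.59 mg/L·h

AUC = 116 mg/L·h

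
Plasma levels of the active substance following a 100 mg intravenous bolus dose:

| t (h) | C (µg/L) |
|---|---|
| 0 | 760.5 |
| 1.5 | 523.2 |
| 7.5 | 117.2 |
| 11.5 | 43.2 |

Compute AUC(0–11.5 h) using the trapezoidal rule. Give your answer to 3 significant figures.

AUC = 3200 µg/L·h

Trapezoidal AUC_0→11.5:
  [0→1.5]: (760.5+523.2)/2 × 1.5 = 962.775
  [1.5→7.5]: (523.2+117.2)/2 × 6 = 1921.2
  [7.5→11.5]: (117.2+43.2)/2 × 4 = 320.8
  Sum = 3204.775 µg/L·h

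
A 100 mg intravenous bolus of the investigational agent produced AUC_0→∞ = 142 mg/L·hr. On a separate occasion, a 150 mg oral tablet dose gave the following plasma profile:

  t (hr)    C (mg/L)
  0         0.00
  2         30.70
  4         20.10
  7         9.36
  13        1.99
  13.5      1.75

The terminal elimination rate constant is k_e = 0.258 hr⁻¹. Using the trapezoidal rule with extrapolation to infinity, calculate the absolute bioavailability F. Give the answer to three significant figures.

Trapezoidal AUC_0→13.5 (oral tablet):
  [0→2]: (0.00+30.70)/2 × 2 = 30.7
  [2→4]: (30.70+20.10)/2 × 2 = 50.8
  [4→7]: (20.10+9.36)/2 × 3 = 44.19
  [7→13]: (9.36+1.99)/2 × 6 = 34.05
  [13→13.5]: (1.99+1.75)/2 × 0.5 = 0.935
  Sum = 160.675 mg/L·hr
Tail: C_last/k_e = 1.75/0.258 = 6.783
AUC_0→∞ (oral tablet) = 160.675 + 6.783 = 167.458 mg/L·hr
F = (AUC_ev/D_ev)/(AUC_iv/D_iv) = (167.458/150)/(142/100) = 1.11639/1.42 = 0.7862

F = 0.786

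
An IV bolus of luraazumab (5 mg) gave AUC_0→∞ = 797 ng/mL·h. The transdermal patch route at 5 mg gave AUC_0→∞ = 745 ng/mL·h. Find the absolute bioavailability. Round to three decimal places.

F = (AUC_ev / D_ev) / (AUC_iv / D_iv)
  = (745/5) / (797/5)
  = 149 / 159.4 = 0.9348

F = 0.935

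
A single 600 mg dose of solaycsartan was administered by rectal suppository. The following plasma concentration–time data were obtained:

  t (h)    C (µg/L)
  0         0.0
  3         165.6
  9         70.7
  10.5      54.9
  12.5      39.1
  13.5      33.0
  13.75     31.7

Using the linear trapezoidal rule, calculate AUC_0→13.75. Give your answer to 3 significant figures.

Trapezoidal AUC_0→13.75:
  [0→3]: (0.0+165.6)/2 × 3 = 248.4
  [3→9]: (165.6+70.7)/2 × 6 = 708.9
  [9→10.5]: (70.7+54.9)/2 × 1.5 = 94.2
  [10.5→12.5]: (54.9+39.1)/2 × 2 = 94.0
  [12.5→13.5]: (39.1+33.0)/2 × 1 = 36.05
  [13.5→13.75]: (33.0+31.7)/2 × 0.25 = 8.0875
  Sum = 1189.6375 µg/L·h

AUC = 1190 µg/L·h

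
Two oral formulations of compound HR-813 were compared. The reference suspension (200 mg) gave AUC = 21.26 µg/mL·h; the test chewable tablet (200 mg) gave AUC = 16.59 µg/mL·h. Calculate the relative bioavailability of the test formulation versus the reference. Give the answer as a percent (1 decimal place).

F_rel = (AUC_test/D_test) / (AUC_ref/D_ref)
      = (16.59/200) / (21.26/200)
      = 0.08295 / 0.1063 = 0.7803 = 78.03%

F_rel = 78.0%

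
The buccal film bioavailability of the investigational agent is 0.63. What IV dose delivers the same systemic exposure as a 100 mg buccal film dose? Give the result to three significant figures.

Systemic exposure from an extravascular dose = F × D_ev, so the equivalent IV dose is F × D_ev.
D_iv = F × D_ev = 0.63 × 100 = 63 mg

D_iv = 63.0 mg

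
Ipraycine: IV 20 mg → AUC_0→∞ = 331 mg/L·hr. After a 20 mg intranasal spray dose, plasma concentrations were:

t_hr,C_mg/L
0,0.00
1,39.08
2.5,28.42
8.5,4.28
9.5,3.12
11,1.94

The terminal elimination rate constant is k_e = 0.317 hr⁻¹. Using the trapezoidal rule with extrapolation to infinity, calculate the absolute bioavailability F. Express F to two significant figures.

Trapezoidal AUC_0→11 (intranasal spray):
  [0→1]: (0.00+39.08)/2 × 1 = 19.54
  [1→2.5]: (39.08+28.42)/2 × 1.5 = 50.625
  [2.5→8.5]: (28.42+4.28)/2 × 6 = 98.1
  [8.5→9.5]: (4.28+3.12)/2 × 1 = 3.7
  [9.5→11]: (3.12+1.94)/2 × 1.5 = 3.795
  Sum = 175.76 mg/L·hr
Tail: C_last/k_e = 1.94/0.317 = 6.120
AUC_0→∞ (intranasal spray) = 175.76 + 6.120 = 181.88 mg/L·hr
F = (AUC_ev/D_ev)/(AUC_iv/D_iv) = (181.88/20)/(331/20) = 9.094/16.55 = 0.5495

F = 0.55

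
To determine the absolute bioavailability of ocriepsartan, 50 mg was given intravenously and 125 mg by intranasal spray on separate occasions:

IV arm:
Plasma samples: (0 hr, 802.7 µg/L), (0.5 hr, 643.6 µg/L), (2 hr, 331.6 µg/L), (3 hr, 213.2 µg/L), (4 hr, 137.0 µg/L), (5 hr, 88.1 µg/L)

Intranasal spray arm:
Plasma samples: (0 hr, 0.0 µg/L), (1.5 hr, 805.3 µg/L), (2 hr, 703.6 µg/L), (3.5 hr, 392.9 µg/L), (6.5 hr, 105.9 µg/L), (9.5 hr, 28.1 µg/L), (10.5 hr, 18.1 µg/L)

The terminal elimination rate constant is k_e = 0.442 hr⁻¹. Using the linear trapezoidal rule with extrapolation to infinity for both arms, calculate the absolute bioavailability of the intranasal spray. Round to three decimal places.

Trapezoidal AUC_0→5 (IV):
  [0→0.5]: (802.7+643.6)/2 × 0.5 = 361.575
  [0.5→2]: (643.6+331.6)/2 × 1.5 = 731.4
  [2→3]: (331.6+213.2)/2 × 1 = 272.4
  [3→4]: (213.2+137.0)/2 × 1 = 175.1
  [4→5]: (137.0+88.1)/2 × 1 = 112.55
  Sum = 1653.025 µg/L·hr
IV tail: 88.1/0.442 = 199.321; AUC_iv,0→∞ = 1653.025 + 199.321 = 1852.346 µg/L·hr
Trapezoidal AUC_0→10.5 (intranasal spray):
  [0→1.5]: (0.0+805.3)/2 × 1.5 = 603.975
  [1.5→2]: (805.3+703.6)/2 × 0.5 = 377.225
  [2→3.5]: (703.6+392.9)/2 × 1.5 = 822.375
  [3.5→6.5]: (392.9+105.9)/2 × 3 = 748.2
  [6.5→9.5]: (105.9+28.1)/2 × 3 = 201.0
  [9.5→10.5]: (28.1+18.1)/2 × 1 = 23.1
  Sum = 2775.875 µg/L·hr
intranasal spray tail: 18.1/0.442 = 40.950; AUC_ev,0→∞ = 2775.875 + 40.950 = 2816.825 µg/L·hr
F = (AUC_ev/D_ev)/(AUC_iv/D_iv) = (2816.825/125)/(1852.346/50) = 22.5346/37.04692 = 0.6083

F = 0.608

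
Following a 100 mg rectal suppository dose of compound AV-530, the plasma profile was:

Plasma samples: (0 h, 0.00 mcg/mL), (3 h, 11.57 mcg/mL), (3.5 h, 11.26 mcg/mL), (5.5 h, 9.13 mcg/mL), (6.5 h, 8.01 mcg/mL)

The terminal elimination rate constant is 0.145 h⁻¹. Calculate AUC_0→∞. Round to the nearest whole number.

Trapezoidal AUC_0→6.5:
  [0→3]: (0.00+11.57)/2 × 3 = 17.355
  [3→3.5]: (11.57+11.26)/2 × 0.5 = 5.7075
  [3.5→5.5]: (11.26+9.13)/2 × 2 = 20.39
  [5.5→6.5]: (9.13+8.01)/2 × 1 = 8.57
  Sum = 52.0225 mcg/mL·h
Extrapolated tail: C_last / k_e = 8.01 / 0.145 = 55.241
AUC_0→∞ = 52.0225 + 55.241 = 107.2635 mcg/mL·h

AUC = 107 mcg/mL·h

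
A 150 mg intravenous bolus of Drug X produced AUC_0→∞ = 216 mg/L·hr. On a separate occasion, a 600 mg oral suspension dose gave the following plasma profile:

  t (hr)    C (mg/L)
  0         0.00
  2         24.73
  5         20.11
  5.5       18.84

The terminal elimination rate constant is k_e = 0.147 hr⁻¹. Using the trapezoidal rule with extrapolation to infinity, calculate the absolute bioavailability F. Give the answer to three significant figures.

F = 0.266

Trapezoidal AUC_0→5.5 (oral suspension):
  [0→2]: (0.00+24.73)/2 × 2 = 24.73
  [2→5]: (24.73+20.11)/2 × 3 = 67.26
  [5→5.5]: (20.11+18.84)/2 × 0.5 = 9.7375
  Sum = 101.7275 mg/L·hr
Tail: C_last/k_e = 18.84/0.147 = 128.163
AUC_0→∞ (oral suspension) = 101.7275 + 128.163 = 229.8905 mg/L·hr
F = (AUC_ev/D_ev)/(AUC_iv/D_iv) = (229.8905/600)/(216/150) = 0.383151/1.44 = 0.2661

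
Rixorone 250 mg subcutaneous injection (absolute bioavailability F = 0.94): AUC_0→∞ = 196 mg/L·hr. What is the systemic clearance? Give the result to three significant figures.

CL = F × Dose / AUC_0→∞
   = 0.94 × 250 / 196 = 1.19898 L/hr

CL = 1.20 L/hr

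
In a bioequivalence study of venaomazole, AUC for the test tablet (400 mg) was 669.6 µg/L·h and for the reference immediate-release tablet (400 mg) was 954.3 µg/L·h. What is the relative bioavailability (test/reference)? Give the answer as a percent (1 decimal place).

F_rel = (AUC_test/D_test) / (AUC_ref/D_ref)
      = (669.6/400) / (954.3/400)
      = 1.674 / 2.38575 = 0.7017 = 70.17%

F_rel = 70.2%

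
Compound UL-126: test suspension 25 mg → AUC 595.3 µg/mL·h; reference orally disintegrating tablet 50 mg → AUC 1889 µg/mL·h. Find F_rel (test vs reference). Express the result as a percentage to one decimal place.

F_rel = (AUC_test/D_test) / (AUC_ref/D_ref)
      = (595.3/25) / (1889/50)
      = 23.812 / 37.78 = 0.6303 = 63.03%

F_rel = 63.0%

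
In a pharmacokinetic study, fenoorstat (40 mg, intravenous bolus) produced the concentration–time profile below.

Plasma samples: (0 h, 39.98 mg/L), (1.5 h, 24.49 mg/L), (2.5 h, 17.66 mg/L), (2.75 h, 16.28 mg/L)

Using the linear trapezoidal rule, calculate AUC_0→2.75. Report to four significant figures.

AUC = 73.67 mg/L·h

Trapezoidal AUC_0→2.75:
  [0→1.5]: (39.98+24.49)/2 × 1.5 = 48.3525
  [1.5→2.5]: (24.49+17.66)/2 × 1 = 21.075
  [2.5→2.75]: (17.66+16.28)/2 × 0.25 = 4.2425
  Sum = 73.67 mg/L·h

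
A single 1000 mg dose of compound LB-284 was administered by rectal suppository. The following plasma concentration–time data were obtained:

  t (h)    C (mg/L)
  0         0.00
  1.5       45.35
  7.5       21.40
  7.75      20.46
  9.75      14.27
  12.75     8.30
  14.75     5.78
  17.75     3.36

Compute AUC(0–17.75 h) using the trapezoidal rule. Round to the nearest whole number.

Trapezoidal AUC_0→17.75:
  [0→1.5]: (0.00+45.35)/2 × 1.5 = 34.0125
  [1.5→7.5]: (45.35+21.40)/2 × 6 = 200.25
  [7.5→7.75]: (21.40+20.46)/2 × 0.25 = 5.2325
  [7.75→9.75]: (20.46+14.27)/2 × 2 = 34.73
  [9.75→12.75]: (14.27+8.30)/2 × 3 = 33.855
  [12.75→14.75]: (8.30+5.78)/2 × 2 = 14.08
  [14.75→17.75]: (5.78+3.36)/2 × 3 = 13.71
  Sum = 335.87 mg/L·h

AUC = 336 mg/L·h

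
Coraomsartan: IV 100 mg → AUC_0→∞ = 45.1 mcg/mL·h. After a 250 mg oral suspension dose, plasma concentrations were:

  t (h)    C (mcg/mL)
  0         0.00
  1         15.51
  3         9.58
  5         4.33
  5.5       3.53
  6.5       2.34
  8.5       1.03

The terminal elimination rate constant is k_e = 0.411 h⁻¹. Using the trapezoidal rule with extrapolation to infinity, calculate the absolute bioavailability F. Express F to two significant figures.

F = 0.51

Trapezoidal AUC_0→8.5 (oral suspension):
  [0→1]: (0.00+15.51)/2 × 1 = 7.755
  [1→3]: (15.51+9.58)/2 × 2 = 25.09
  [3→5]: (9.58+4.33)/2 × 2 = 13.91
  [5→5.5]: (4.33+3.53)/2 × 0.5 = 1.965
  [5.5→6.5]: (3.53+2.34)/2 × 1 = 2.935
  [6.5→8.5]: (2.34+1.03)/2 × 2 = 3.37
  Sum = 55.025 mcg/mL·h
Tail: C_last/k_e = 1.03/0.411 = 2.506
AUC_0→∞ (oral suspension) = 55.025 + 2.506 = 57.531 mcg/mL·h
F = (AUC_ev/D_ev)/(AUC_iv/D_iv) = (57.531/250)/(45.1/100) = 0.230124/0.451 = 0.5103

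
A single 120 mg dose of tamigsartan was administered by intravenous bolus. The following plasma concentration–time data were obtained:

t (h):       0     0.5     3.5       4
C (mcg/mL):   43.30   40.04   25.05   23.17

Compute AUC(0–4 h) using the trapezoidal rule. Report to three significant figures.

Trapezoidal AUC_0→4:
  [0→0.5]: (43.30+40.04)/2 × 0.5 = 20.835
  [0.5→3.5]: (40.04+25.05)/2 × 3 = 97.635
  [3.5→4]: (25.05+23.17)/2 × 0.5 = 12.055
  Sum = 130.525 mcg/mL·h

AUC = 131 mcg/mL·h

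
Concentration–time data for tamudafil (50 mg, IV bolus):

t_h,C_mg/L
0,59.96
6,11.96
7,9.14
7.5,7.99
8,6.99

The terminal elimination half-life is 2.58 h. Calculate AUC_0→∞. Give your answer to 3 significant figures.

Trapezoidal AUC_0→8:
  [0→6]: (59.96+11.96)/2 × 6 = 215.76
  [6→7]: (11.96+9.14)/2 × 1 = 10.55
  [7→7.5]: (9.14+7.99)/2 × 0.5 = 4.2825
  [7.5→8]: (7.99+6.99)/2 × 0.5 = 3.745
  Sum = 234.3375 mg/L·h
k_e = ln2 / t½ = 0.693147 / 2.58 = 0.2687 h^-1
Extrapolated tail: C_last / k_e = 6.99 / 0.2687 = 26.014
AUC_0→∞ = 234.3375 + 26.014 = 260.3515 mg/L·h

AUC = 260 mg/L·h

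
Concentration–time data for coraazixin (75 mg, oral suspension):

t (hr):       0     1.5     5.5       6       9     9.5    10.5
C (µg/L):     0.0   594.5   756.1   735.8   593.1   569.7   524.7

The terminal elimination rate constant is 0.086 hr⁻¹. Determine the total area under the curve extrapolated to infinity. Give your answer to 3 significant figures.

AUC = 12500 µg/L·hr

Trapezoidal AUC_0→10.5:
  [0→1.5]: (0.0+594.5)/2 × 1.5 = 445.875
  [1.5→5.5]: (594.5+756.1)/2 × 4 = 2701.2
  [5.5→6]: (756.1+735.8)/2 × 0.5 = 372.975
  [6→9]: (735.8+593.1)/2 × 3 = 1993.35
  [9→9.5]: (593.1+569.7)/2 × 0.5 = 290.7
  [9.5→10.5]: (569.7+524.7)/2 × 1 = 547.2
  Sum = 6351.3 µg/L·hr
Extrapolated tail: C_last / k_e = 524.7 / 0.086 = 6101.163
AUC_0→∞ = 6351.3 + 6101.163 = 12452.463 µg/L·hr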